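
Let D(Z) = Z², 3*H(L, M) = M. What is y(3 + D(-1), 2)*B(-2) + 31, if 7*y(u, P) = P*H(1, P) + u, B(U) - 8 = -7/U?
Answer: 835/21 ≈ 39.762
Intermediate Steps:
H(L, M) = M/3
B(U) = 8 - 7/U
y(u, P) = u/7 + P²/21 (y(u, P) = (P*(P/3) + u)/7 = (P²/3 + u)/7 = (u + P²/3)/7 = u/7 + P²/21)
y(3 + D(-1), 2)*B(-2) + 31 = ((3 + (-1)²)/7 + (1/21)*2²)*(8 - 7/(-2)) + 31 = ((3 + 1)/7 + (1/21)*4)*(8 - 7*(-½)) + 31 = ((⅐)*4 + 4/21)*(8 + 7/2) + 31 = (4/7 + 4/21)*(23/2) + 31 = (16/21)*(23/2) + 31 = 184/21 + 31 = 835/21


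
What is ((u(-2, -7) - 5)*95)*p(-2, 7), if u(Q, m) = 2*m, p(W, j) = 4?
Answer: -7220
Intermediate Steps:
((u(-2, -7) - 5)*95)*p(-2, 7) = ((2*(-7) - 5)*95)*4 = ((-14 - 1*5)*95)*4 = ((-14 - 5)*95)*4 = -19*95*4 = -1805*4 = -7220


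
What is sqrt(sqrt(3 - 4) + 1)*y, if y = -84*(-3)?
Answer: 252*sqrt(1 + I) ≈ 276.87 + 114.68*I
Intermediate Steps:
y = 252
sqrt(sqrt(3 - 4) + 1)*y = sqrt(sqrt(3 - 4) + 1)*252 = sqrt(sqrt(-1) + 1)*252 = sqrt(I + 1)*252 = sqrt(1 + I)*252 = 252*sqrt(1 + I)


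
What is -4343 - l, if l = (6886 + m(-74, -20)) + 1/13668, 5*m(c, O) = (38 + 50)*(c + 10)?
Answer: -690411689/68340 ≈ -10103.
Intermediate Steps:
m(c, O) = 176 + 88*c/5 (m(c, O) = ((38 + 50)*(c + 10))/5 = (88*(10 + c))/5 = (880 + 88*c)/5 = 176 + 88*c/5)
l = 393611069/68340 (l = (6886 + (176 + (88/5)*(-74))) + 1/13668 = (6886 + (176 - 6512/5)) + 1/13668 = (6886 - 5632/5) + 1/13668 = 28798/5 + 1/13668 = 393611069/68340 ≈ 5759.6)
-4343 - l = -4343 - 1*393611069/68340 = -4343 - 393611069/68340 = -690411689/68340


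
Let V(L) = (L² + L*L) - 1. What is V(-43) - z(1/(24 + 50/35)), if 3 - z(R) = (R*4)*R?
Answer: 29260223/7921 ≈ 3694.0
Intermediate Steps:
V(L) = -1 + 2*L² (V(L) = (L² + L²) - 1 = 2*L² - 1 = -1 + 2*L²)
z(R) = 3 - 4*R² (z(R) = 3 - R*4*R = 3 - 4*R*R = 3 - 4*R²)
V(-43) - z(1/(24 + 50/35)) = (-1 + 2*(-43)²) - (3 - 4/(24 + 50/35)²) = (-1 + 2*1849) - (3 - 4/(24 + 50*(1/35))²) = (-1 + 3698) - (3 - 4/(24 + 10/7)²) = 3697 - (3 - 4*(1/(178/7))²) = 3697 - (3 - 4*(7/178)²) = 3697 - (3 - 4*49/31684) = 3697 - (3 - 49/7921) = 3697 - 1*23714/7921 = 3697 - 23714/7921 = 29260223/7921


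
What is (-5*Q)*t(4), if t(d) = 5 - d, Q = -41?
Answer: 205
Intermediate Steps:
(-5*Q)*t(4) = (-5*(-41))*(5 - 1*4) = 205*(5 - 4) = 205*1 = 205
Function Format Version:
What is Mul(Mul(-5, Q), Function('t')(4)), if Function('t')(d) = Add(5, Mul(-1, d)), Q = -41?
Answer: 205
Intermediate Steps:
Mul(Mul(-5, Q), Function('t')(4)) = Mul(Mul(-5, -41), Add(5, Mul(-1, 4))) = Mul(205, Add(5, -4)) = Mul(205, 1) = 205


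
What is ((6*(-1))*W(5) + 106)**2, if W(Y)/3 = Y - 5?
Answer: 11236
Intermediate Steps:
W(Y) = -15 + 3*Y (W(Y) = 3*(Y - 5) = 3*(-5 + Y) = -15 + 3*Y)
((6*(-1))*W(5) + 106)**2 = ((6*(-1))*(-15 + 3*5) + 106)**2 = (-6*(-15 + 15) + 106)**2 = (-6*0 + 106)**2 = (0 + 106)**2 = 106**2 = 11236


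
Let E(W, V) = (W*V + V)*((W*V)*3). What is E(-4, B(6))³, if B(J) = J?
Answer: 2176782336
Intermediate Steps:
E(W, V) = 3*V*W*(V + V*W) (E(W, V) = (V*W + V)*((V*W)*3) = (V + V*W)*(3*V*W) = 3*V*W*(V + V*W))
E(-4, B(6))³ = (3*(-4)*6²*(1 - 4))³ = (3*(-4)*36*(-3))³ = 1296³ = 2176782336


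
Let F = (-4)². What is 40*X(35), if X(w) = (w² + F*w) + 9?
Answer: 71760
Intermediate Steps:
F = 16
X(w) = 9 + w² + 16*w (X(w) = (w² + 16*w) + 9 = 9 + w² + 16*w)
40*X(35) = 40*(9 + 35² + 16*35) = 40*(9 + 1225 + 560) = 40*1794 = 71760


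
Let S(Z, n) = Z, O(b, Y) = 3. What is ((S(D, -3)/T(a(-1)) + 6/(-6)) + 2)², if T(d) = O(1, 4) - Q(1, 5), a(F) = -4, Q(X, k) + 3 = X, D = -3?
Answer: 4/25 ≈ 0.16000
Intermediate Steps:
Q(X, k) = -3 + X
T(d) = 5 (T(d) = 3 - (-3 + 1) = 3 - 1*(-2) = 3 + 2 = 5)
((S(D, -3)/T(a(-1)) + 6/(-6)) + 2)² = ((-3/5 + 6/(-6)) + 2)² = ((-3*⅕ + 6*(-⅙)) + 2)² = ((-⅗ - 1) + 2)² = (-8/5 + 2)² = (⅖)² = 4/25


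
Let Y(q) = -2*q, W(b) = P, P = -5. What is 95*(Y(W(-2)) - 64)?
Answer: -5130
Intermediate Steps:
W(b) = -5
95*(Y(W(-2)) - 64) = 95*(-2*(-5) - 64) = 95*(10 - 64) = 95*(-54) = -5130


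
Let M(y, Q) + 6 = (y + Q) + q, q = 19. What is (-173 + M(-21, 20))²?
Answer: 25921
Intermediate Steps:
M(y, Q) = 13 + Q + y (M(y, Q) = -6 + ((y + Q) + 19) = -6 + ((Q + y) + 19) = -6 + (19 + Q + y) = 13 + Q + y)
(-173 + M(-21, 20))² = (-173 + (13 + 20 - 21))² = (-173 + 12)² = (-161)² = 25921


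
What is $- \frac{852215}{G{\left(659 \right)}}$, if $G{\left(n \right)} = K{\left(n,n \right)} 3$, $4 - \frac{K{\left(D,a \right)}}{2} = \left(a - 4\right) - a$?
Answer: $- \frac{852215}{48} \approx -17754.0$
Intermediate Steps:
$K{\left(D,a \right)} = 16$ ($K{\left(D,a \right)} = 8 - 2 \left(\left(a - 4\right) - a\right) = 8 - 2 \left(\left(-4 + a\right) - a\right) = 8 - -8 = 8 + 8 = 16$)
$G{\left(n \right)} = 48$ ($G{\left(n \right)} = 16 \cdot 3 = 48$)
$- \frac{852215}{G{\left(659 \right)}} = - \frac{852215}{48}$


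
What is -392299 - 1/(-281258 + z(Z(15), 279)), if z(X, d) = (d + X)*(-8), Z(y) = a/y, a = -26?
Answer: -1668111054443/4252142 ≈ -3.9230e+5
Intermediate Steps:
Z(y) = -26/y
z(X, d) = -8*X - 8*d (z(X, d) = (X + d)*(-8) = -8*X - 8*d)
-392299 - 1/(-281258 + z(Z(15), 279)) = -392299 - 1/(-281258 + (-(-208)/15 - 8*279)) = -392299 - 1/(-281258 + (-(-208)/15 - 2232)) = -392299 - 1/(-281258 + (-8*(-26/15) - 2232)) = -392299 - 1/(-281258 + (208/15 - 2232)) = -392299 - 1/(-281258 - 33272/15) = -392299 - 1/(-4252142/15) = -392299 - 1*(-15/4252142) = -392299 + 15/4252142 = -1668111054443/4252142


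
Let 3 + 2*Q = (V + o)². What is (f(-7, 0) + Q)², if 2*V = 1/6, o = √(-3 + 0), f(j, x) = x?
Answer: 743041/82944 - 863*I*√3/1728 ≈ 8.9583 - 0.86502*I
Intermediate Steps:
o = I*√3 (o = √(-3) = I*√3 ≈ 1.732*I)
V = 1/12 (V = (1/6)/2 = (1*(⅙))/2 = (½)*(⅙) = 1/12 ≈ 0.083333)
Q = -3/2 + (1/12 + I*√3)²/2 ≈ -2.9965 + 0.14434*I
(f(-7, 0) + Q)² = (0 + (-863/288 + I*√3/12))² = (-863/288 + I*√3/12)²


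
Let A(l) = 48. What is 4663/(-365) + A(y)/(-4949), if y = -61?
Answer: -23094707/1806385 ≈ -12.785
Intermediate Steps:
4663/(-365) + A(y)/(-4949) = 4663/(-365) + 48/(-4949) = 4663*(-1/365) + 48*(-1/4949) = -4663/365 - 48/4949 = -23094707/1806385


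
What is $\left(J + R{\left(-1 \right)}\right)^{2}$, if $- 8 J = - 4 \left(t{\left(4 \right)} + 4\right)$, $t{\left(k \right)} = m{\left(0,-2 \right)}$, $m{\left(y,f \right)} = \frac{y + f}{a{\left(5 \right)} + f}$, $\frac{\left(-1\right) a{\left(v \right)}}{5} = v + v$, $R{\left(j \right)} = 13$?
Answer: $\frac{609961}{2704} \approx 225.58$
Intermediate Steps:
$a{\left(v \right)} = - 10 v$ ($a{\left(v \right)} = - 5 \left(v + v\right) = - 5 \cdot 2 v = - 10 v$)
$m{\left(y,f \right)} = \frac{f + y}{-50 + f}$ ($m{\left(y,f \right)} = \frac{y + f}{\left(-10\right) 5 + f} = \frac{f + y}{-50 + f}$)
$t{\left(k \right)} = \frac{1}{26}$ ($t{\left(k \right)} = \frac{-2 + 0}{-50 - 2} = \frac{1}{-52} \left(-2\right) = \left(- \frac{1}{52}\right) \left(-2\right) = \frac{1}{26}$)
$J = \frac{105}{52}$ ($J = - \frac{\left(-4\right) \left(\frac{1}{26} + 4\right)}{8} = - \frac{\left(-4\right) \frac{105}{26}}{8} = \left(- \frac{1}{8}\right) \left(- \frac{210}{13}\right) = \frac{105}{52} \approx 2.0192$)
$\left(J + R{\left(-1 \right)}\right)^{2} = \left(\frac{105}{52} + 13\right)^{2} = \left(\frac{781}{52}\right)^{2} = \frac{609961}{2704}$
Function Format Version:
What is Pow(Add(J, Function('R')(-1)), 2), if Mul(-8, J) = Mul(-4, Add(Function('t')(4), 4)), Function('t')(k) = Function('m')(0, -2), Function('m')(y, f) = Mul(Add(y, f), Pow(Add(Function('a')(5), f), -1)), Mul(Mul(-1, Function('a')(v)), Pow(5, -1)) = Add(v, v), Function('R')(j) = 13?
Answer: Rational(609961, 2704) ≈ 225.58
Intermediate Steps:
Function('a')(v) = Mul(-10, v) (Function('a')(v) = Mul(-5, Add(v, v)) = Mul(-5, Mul(2, v)) = Mul(-10, v))
Function('m')(y, f) = Mul(Pow(Add(-50, f), -1), Add(f, y)) (Function('m')(y, f) = Mul(Add(y, f), Pow(Add(Mul(-10, 5), f), -1)) = Mul(Add(f, y), Pow(Add(-50, f), -1)) = Mul(Pow(Add(-50, f), -1), Add(f, y)))
Function('t')(k) = Rational(1, 26) (Function('t')(k) = Mul(Pow(Add(-50, -2), -1), Add(-2, 0)) = Mul(Pow(-52, -1), -2) = Mul(Rational(-1, 52), -2) = Rational(1, 26))
J = Rational(105, 52) (J = Mul(Rational(-1, 8), Mul(-4, Add(Rational(1, 26), 4))) = Mul(Rational(-1, 8), Mul(-4, Rational(105, 26))) = Mul(Rational(-1, 8), Rational(-210, 13)) = Rational(105, 52) ≈ 2.0192)
Pow(Add(J, Function('R')(-1)), 2) = Pow(Add(Rational(105, 52), 13), 2) = Pow(Rational(781, 52), 2) = Rational(609961, 2704)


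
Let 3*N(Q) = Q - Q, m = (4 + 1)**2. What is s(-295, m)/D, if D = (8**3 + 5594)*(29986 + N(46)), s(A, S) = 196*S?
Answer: 1225/45773629 ≈ 2.6762e-5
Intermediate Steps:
m = 25 (m = 5**2 = 25)
N(Q) = 0 (N(Q) = (Q - Q)/3 = (1/3)*0 = 0)
D = 183094516 (D = (8**3 + 5594)*(29986 + 0) = (512 + 5594)*29986 = 6106*29986 = 183094516)
s(-295, m)/D = (196*25)/183094516 = 4900*(1/183094516) = 1225/45773629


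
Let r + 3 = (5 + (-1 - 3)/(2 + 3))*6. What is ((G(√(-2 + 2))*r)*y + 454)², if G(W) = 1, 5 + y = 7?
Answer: 6210064/25 ≈ 2.4840e+5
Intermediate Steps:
y = 2 (y = -5 + 7 = 2)
r = 111/5 (r = -3 + (5 + (-1 - 3)/(2 + 3))*6 = -3 + (5 - 4/5)*6 = -3 + (5 - 4*⅕)*6 = -3 + (5 - ⅘)*6 = -3 + (21/5)*6 = -3 + 126/5 = 111/5 ≈ 22.200)
((G(√(-2 + 2))*r)*y + 454)² = ((1*(111/5))*2 + 454)² = ((111/5)*2 + 454)² = (222/5 + 454)² = (2492/5)² = 6210064/25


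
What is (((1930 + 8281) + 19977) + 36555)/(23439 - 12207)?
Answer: 66743/11232 ≈ 5.9422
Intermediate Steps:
(((1930 + 8281) + 19977) + 36555)/(23439 - 12207) = ((10211 + 19977) + 36555)/11232 = (30188 + 36555)*(1/11232) = 66743*(1/11232) = 66743/11232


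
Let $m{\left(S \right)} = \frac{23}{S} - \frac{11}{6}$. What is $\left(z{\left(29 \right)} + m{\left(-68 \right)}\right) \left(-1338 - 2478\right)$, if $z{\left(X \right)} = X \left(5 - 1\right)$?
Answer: $- \frac{7384278}{17} \approx -4.3437 \cdot 10^{5}$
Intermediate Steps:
$z{\left(X \right)} = 4 X$ ($z{\left(X \right)} = X 4 = 4 X$)
$m{\left(S \right)} = - \frac{11}{6} + \frac{23}{S}$ ($m{\left(S \right)} = \frac{23}{S} - \frac{11}{6} = - \frac{11}{6} + \frac{23}{S}$)
$\left(z{\left(29 \right)} + m{\left(-68 \right)}\right) \left(-1338 - 2478\right) = \left(4 \cdot 29 - \left(\frac{11}{6} - \frac{23}{-68}\right)\right) \left(-1338 - 2478\right) = \left(116 + \left(- \frac{11}{6} + 23 \left(- \frac{1}{68}\right)\right)\right) \left(-3816\right) = \left(116 - \frac{443}{204}\right) \left(-3816\right) = \frac{23221}{204} \left(-3816\right) = - \frac{7384278}{17}$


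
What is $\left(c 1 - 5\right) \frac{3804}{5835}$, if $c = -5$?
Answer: $- \frac{2536}{389} \approx -6.5193$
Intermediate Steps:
$\left(c 1 - 5\right) \frac{3804}{5835} = \left(\left(-5\right) 1 - 5\right) \frac{3804}{5835} = \left(-5 - 5\right) 3804 \cdot \frac{1}{5835} = \left(-10\right) \frac{1268}{1945} = - \frac{2536}{389}$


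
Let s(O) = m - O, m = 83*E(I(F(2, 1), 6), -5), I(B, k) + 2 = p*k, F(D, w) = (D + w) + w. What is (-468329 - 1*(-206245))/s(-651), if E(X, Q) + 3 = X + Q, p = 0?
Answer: 262084/179 ≈ 1464.2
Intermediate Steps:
F(D, w) = D + 2*w
I(B, k) = -2 (I(B, k) = -2 + 0*k = -2 + 0 = -2)
E(X, Q) = -3 + Q + X (E(X, Q) = -3 + (X + Q) = -3 + (Q + X) = -3 + Q + X)
m = -830 (m = 83*(-3 - 5 - 2) = 83*(-10) = -830)
s(O) = -830 - O
(-468329 - 1*(-206245))/s(-651) = (-468329 - 1*(-206245))/(-830 - 1*(-651)) = (-468329 + 206245)/(-830 + 651) = -262084/(-179) = -262084*(-1/179) = 262084/179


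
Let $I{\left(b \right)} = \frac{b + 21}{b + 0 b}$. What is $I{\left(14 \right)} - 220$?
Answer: $- \frac{435}{2} \approx -217.5$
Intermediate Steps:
$I{\left(b \right)} = \frac{21 + b}{b}$ ($I{\left(b \right)} = \frac{21 + b}{b + 0} = \frac{21 + b}{b}$)
$I{\left(14 \right)} - 220 = \frac{21 + 14}{14} - 220 = \frac{1}{14} \cdot 35 - 220 = \frac{5}{2} - 220 = - \frac{435}{2}$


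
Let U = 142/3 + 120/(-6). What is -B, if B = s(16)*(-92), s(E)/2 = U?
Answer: 15088/3 ≈ 5029.3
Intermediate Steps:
U = 82/3 (U = 142*(⅓) + 120*(-⅙) = 142/3 - 20 = 82/3 ≈ 27.333)
s(E) = 164/3 (s(E) = 2*(82/3) = 164/3)
B = -15088/3 (B = (164/3)*(-92) = -15088/3 ≈ -5029.3)
-B = -1*(-15088/3) = 15088/3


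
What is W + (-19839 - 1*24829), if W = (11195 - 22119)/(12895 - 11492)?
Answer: -62680128/1403 ≈ -44676.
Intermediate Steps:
W = -10924/1403 ≈ -7.7862
W + (-19839 - 1*24829) = -10924/1403 + (-19839 - 1*24829) = -10924/1403 + (-19839 - 24829) = -10924/1403 - 44668 = -62680128/1403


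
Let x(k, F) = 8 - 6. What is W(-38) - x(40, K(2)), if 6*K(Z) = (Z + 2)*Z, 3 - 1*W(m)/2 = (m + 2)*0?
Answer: 4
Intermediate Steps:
W(m) = 6 (W(m) = 6 - 2*(m + 2)*0 = 6 - 2*(2 + m)*0 = 6 - 2*0 = 6 + 0 = 6)
K(Z) = Z*(2 + Z)/6 (K(Z) = ((Z + 2)*Z)/6 = ((2 + Z)*Z)/6 = (Z*(2 + Z))/6 = Z*(2 + Z)/6)
x(k, F) = 2
W(-38) - x(40, K(2)) = 6 - 1*2 = 6 - 2 = 4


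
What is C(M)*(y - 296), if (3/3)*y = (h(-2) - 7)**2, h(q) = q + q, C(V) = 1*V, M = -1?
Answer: 175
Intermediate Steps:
C(V) = V
h(q) = 2*q
y = 121 (y = (2*(-2) - 7)**2 = (-4 - 7)**2 = (-11)**2 = 121)
C(M)*(y - 296) = -(121 - 296) = -1*(-175) = 175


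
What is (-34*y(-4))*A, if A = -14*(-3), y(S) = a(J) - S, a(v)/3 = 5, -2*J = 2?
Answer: -27132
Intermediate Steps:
J = -1 (J = -½*2 = -1)
a(v) = 15 (a(v) = 3*5 = 15)
y(S) = 15 - S
A = 42
(-34*y(-4))*A = -34*(15 - 1*(-4))*42 = -34*(15 + 4)*42 = -34*19*42 = -646*42 = -27132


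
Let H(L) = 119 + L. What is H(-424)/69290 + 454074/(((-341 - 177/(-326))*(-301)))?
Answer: 2049335873363/462963754162 ≈ 4.4266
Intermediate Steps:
H(-424)/69290 + 454074/(((-341 - 177/(-326))*(-301))) = (119 - 424)/69290 + 454074/(((-341 - 177/(-326))*(-301))) = -305*1/69290 + 454074/(((-341 - 177*(-1/326))*(-301))) = -61/13858 + 454074/(((-341 + 177/326)*(-301))) = -61/13858 + 454074/((-110989/326*(-301))) = -61/13858 + 454074/(33407689/326) = -61/13858 + 454074*(326/33407689) = -61/13858 + 148028124/33407689 = 2049335873363/462963754162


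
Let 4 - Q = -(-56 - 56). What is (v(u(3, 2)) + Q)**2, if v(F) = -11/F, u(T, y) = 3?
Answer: 112225/9 ≈ 12469.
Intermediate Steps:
Q = -108 (Q = 4 - (-1)*(-56 - 56) = 4 - (-1)*(-112) = 4 - 1*112 = 4 - 112 = -108)
(v(u(3, 2)) + Q)**2 = (-11/3 - 108)**2 = (-335/3)**2 = 112225/9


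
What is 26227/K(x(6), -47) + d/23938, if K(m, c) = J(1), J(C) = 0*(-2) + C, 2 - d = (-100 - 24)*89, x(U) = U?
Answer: 313916482/11969 ≈ 26227.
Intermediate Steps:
d = 11038 (d = 2 - (-100 - 24)*89 = 2 - (-124)*89 = 2 - 1*(-11036) = 2 + 11036 = 11038)
J(C) = C (J(C) = 0 + C = C)
K(m, c) = 1
26227/K(x(6), -47) + d/23938 = 26227/1 + 11038/23938 = 26227*1 + 11038*(1/23938) = 26227 + 5519/11969 = 313916482/11969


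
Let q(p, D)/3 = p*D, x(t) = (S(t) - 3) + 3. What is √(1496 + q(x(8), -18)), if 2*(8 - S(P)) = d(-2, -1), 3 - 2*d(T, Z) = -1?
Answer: √1118 ≈ 33.437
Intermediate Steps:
d(T, Z) = 2 (d(T, Z) = 3/2 - ½*(-1) = 3/2 + ½ = 2)
S(P) = 7 (S(P) = 8 - ½*2 = 8 - 1 = 7)
x(t) = 7 (x(t) = (7 - 3) + 3 = 4 + 3 = 7)
q(p, D) = 3*D*p (q(p, D) = 3*(p*D) = 3*(D*p) = 3*D*p)
√(1496 + q(x(8), -18)) = √(1496 + 3*(-18)*7) = √(1496 - 378) = √1118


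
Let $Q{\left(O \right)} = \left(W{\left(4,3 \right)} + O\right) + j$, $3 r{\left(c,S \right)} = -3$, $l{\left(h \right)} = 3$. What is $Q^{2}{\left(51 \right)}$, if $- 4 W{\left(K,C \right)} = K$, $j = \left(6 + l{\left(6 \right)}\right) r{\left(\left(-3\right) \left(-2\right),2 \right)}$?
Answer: $1681$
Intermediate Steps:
$r{\left(c,S \right)} = -1$ ($r{\left(c,S \right)} = \frac{1}{3} \left(-3\right) = -1$)
$j = -9$ ($j = \left(6 + 3\right) \left(-1\right) = 9 \left(-1\right) = -9$)
$W{\left(K,C \right)} = - \frac{K}{4}$
$Q{\left(O \right)} = -10 + O$ ($Q{\left(O \right)} = \left(\left(- \frac{1}{4}\right) 4 + O\right) - 9 = \left(-1 + O\right) - 9 = -10 + O$)
$Q^{2}{\left(51 \right)} = \left(-10 + 51\right)^{2} = 41^{2} = 1681$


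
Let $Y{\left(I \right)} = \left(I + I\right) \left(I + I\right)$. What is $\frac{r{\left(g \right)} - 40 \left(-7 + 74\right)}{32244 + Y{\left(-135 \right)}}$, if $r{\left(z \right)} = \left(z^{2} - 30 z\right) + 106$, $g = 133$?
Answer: $\frac{11125}{105144} \approx 0.10581$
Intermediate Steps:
$Y{\left(I \right)} = 4 I^{2}$ ($Y{\left(I \right)} = 2 I 2 I = 4 I^{2}$)
$r{\left(z \right)} = 106 + z^{2} - 30 z$
$\frac{r{\left(g \right)} - 40 \left(-7 + 74\right)}{32244 + Y{\left(-135 \right)}} = \frac{\left(106 + 133^{2} - 3990\right) - 40 \left(-7 + 74\right)}{32244 + 4 \left(-135\right)^{2}} = \frac{\left(106 + 17689 - 3990\right) - 2680}{32244 + 4 \cdot 18225} = \frac{13805 - 2680}{32244 + 72900} = \frac{11125}{105144}$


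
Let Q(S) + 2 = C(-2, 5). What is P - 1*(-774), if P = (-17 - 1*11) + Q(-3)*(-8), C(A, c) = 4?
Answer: 730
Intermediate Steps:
Q(S) = 2 (Q(S) = -2 + 4 = 2)
P = -44 (P = (-17 - 1*11) + 2*(-8) = (-17 - 11) - 16 = -28 - 16 = -44)
P - 1*(-774) = -44 - 1*(-774) = -44 + 774 = 730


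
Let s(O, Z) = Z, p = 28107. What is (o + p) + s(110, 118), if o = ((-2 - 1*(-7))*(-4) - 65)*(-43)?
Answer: 31880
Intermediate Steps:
o = 3655 (o = ((-2 + 7)*(-4) - 65)*(-43) = (5*(-4) - 65)*(-43) = (-20 - 65)*(-43) = -85*(-43) = 3655)
(o + p) + s(110, 118) = (3655 + 28107) + 118 = 31762 + 118 = 31880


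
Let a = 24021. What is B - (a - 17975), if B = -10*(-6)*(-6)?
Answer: -6406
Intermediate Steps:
B = -360 (B = 60*(-6) = -360)
B - (a - 17975) = -360 - (24021 - 17975) = -360 - 1*6046 = -360 - 6046 = -6406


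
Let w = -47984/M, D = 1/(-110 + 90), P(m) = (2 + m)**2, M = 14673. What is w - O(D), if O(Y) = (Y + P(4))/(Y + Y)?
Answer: 10453919/29346 ≈ 356.23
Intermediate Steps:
D = -1/20 (D = 1/(-20) = -1/20 ≈ -0.050000)
w = -47984/14673 ≈ -3.2702
O(Y) = (36 + Y)/(2*Y) (O(Y) = (Y + (2 + 4)**2)/(Y + Y) = (Y + 6**2)/((2*Y)) = (Y + 36)*(1/(2*Y)) = (36 + Y)*(1/(2*Y)) = (36 + Y)/(2*Y))
w - O(D) = -47984/14673 - (36 - 1/20)/(2*(-1/20)) = -47984/14673 - (-20)*719/(2*20) = -47984/14673 - 1*(-719/2) = -47984/14673 + 719/2 = 10453919/29346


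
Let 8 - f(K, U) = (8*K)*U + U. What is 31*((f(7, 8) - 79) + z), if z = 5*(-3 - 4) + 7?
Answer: -17205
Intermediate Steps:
f(K, U) = 8 - U - 8*K*U (f(K, U) = 8 - ((8*K)*U + U) = 8 - (8*K*U + U) = 8 - (U + 8*K*U) = 8 + (-U - 8*K*U) = 8 - U - 8*K*U)
z = -28 (z = 5*(-7) + 7 = -35 + 7 = -28)
31*((f(7, 8) - 79) + z) = 31*(((8 - 1*8 - 8*7*8) - 79) - 28) = 31*(((8 - 8 - 448) - 79) - 28) = 31*((-448 - 79) - 28) = 31*(-527 - 28) = 31*(-555) = -17205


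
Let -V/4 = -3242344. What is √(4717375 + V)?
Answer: √17686751 ≈ 4205.6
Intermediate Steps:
V = 12969376 (V = -4*(-3242344) = 12969376)
√(4717375 + V) = √(4717375 + 12969376) = √17686751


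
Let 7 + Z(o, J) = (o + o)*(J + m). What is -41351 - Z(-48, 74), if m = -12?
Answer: -35392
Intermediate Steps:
Z(o, J) = -7 + 2*o*(-12 + J) (Z(o, J) = -7 + (o + o)*(J - 12) = -7 + (2*o)*(-12 + J) = -7 + 2*o*(-12 + J))
-41351 - Z(-48, 74) = -41351 - (-7 - 24*(-48) + 2*74*(-48)) = -41351 - (-7 + 1152 - 7104) = -41351 - 1*(-5959) = -41351 + 5959 = -35392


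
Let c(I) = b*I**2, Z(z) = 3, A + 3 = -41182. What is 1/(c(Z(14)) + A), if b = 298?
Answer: -1/38503 ≈ -2.5972e-5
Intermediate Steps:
A = -41185 (A = -3 - 41182 = -41185)
c(I) = 298*I**2
1/(c(Z(14)) + A) = 1/(298*3**2 - 41185) = 1/(298*9 - 41185) = 1/(2682 - 41185) = 1/(-38503) = -1/38503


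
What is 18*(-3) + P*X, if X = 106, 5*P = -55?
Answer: -1220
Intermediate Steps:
P = -11 (P = (⅕)*(-55) = -11)
18*(-3) + P*X = 18*(-3) - 11*106 = -54 - 1166 = -1220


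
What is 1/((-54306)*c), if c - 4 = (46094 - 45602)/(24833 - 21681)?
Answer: -394/88926075 ≈ -4.4306e-6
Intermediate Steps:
c = 3275/788 (c = 4 + (46094 - 45602)/(24833 - 21681) = 4 + 492/3152 = 4 + 492*(1/3152) = 4 + 123/788 = 3275/788 ≈ 4.1561)
1/((-54306)*c) = 1/((-54306)*(3275/788)) = -1/54306*788/3275 = -394/88926075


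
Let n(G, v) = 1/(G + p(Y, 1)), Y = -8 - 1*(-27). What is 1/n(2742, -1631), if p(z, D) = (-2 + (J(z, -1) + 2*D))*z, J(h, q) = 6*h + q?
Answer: 4889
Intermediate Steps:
Y = 19 (Y = -8 + 27 = 19)
J(h, q) = q + 6*h
p(z, D) = z*(-3 + 2*D + 6*z) (p(z, D) = (-2 + ((-1 + 6*z) + 2*D))*z = (-2 + (-1 + 2*D + 6*z))*z = (-3 + 2*D + 6*z)*z = z*(-3 + 2*D + 6*z))
n(G, v) = 1/(2147 + G) (n(G, v) = 1/(G + 19*(-3 + 2*1 + 6*19)) = 1/(G + 19*(-3 + 2 + 114)) = 1/(G + 19*113) = 1/(G + 2147) = 1/(2147 + G))
1/n(2742, -1631) = 1/(1/(2147 + 2742)) = 1/(1/4889) = 4889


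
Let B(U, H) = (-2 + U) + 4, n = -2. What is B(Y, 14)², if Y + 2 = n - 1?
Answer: 9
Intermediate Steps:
Y = -5 (Y = -2 + (-2 - 1) = -2 - 3 = -5)
B(U, H) = 2 + U
B(Y, 14)² = (2 - 5)² = (-3)² = 9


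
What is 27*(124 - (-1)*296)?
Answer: 11340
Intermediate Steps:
27*(124 - (-1)*296) = 27*(124 - 1*(-296)) = 27*(124 + 296) = 27*420 = 11340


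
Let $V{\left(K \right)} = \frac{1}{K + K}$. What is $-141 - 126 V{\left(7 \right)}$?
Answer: $-150$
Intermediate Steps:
$V{\left(K \right)} = \frac{1}{2 K}$
$-141 - 126 V{\left(7 \right)} = -141 - 126 \frac{1}{2 \cdot 7} = -141 - 126 \cdot \frac{1}{2} \cdot \frac{1}{7} = -141 - 9 = -150$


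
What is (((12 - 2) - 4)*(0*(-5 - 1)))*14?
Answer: 0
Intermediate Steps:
(((12 - 2) - 4)*(0*(-5 - 1)))*14 = ((10 - 4)*(0*(-6)))*14 = (6*0)*14 = 0*14 = 0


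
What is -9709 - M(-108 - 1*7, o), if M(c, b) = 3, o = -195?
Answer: -9712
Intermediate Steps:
-9709 - M(-108 - 1*7, o) = -9709 - 1*3 = -9709 - 3 = -9712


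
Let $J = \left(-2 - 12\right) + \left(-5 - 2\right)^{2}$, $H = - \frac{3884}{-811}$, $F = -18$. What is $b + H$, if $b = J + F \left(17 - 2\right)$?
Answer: $- \frac{186701}{811} \approx -230.21$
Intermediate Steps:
$H = \frac{3884}{811}$ ($H = \left(-3884\right) \left(- \frac{1}{811}\right) = \frac{3884}{811} \approx 4.7891$)
$J = 35$ ($J = -14 + \left(-7\right)^{2} = -14 + 49 = 35$)
$b = -235$ ($b = 35 - 18 \left(17 - 2\right) = 35 - 270 = -235$)
$b + H = -235 + \frac{3884}{811} = - \frac{186701}{811}$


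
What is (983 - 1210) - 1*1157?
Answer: -1384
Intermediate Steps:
(983 - 1210) - 1*1157 = -227 - 1157 = -1384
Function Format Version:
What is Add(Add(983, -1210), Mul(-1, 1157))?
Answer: -1384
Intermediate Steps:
Add(Add(983, -1210), Mul(-1, 1157)) = Add(-227, -1157) = -1384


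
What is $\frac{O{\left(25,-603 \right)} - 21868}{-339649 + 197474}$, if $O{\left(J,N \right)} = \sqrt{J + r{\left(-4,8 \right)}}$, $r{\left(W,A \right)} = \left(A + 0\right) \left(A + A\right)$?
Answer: $\frac{1988}{12925} - \frac{3 \sqrt{17}}{142175} \approx 0.15372$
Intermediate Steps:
$r{\left(W,A \right)} = 2 A^{2}$ ($r{\left(W,A \right)} = A 2 A = 2 A^{2}$)
$O{\left(J,N \right)} = \sqrt{128 + J}$ ($O{\left(J,N \right)} = \sqrt{J + 2 \cdot 8^{2}} = \sqrt{J + 2 \cdot 64} = \sqrt{J + 128} = \sqrt{128 + J}$)
$\frac{O{\left(25,-603 \right)} - 21868}{-339649 + 197474} = \frac{\sqrt{128 + 25} - 21868}{-339649 + 197474} = \frac{\sqrt{153} - 21868}{-142175} = \left(3 \sqrt{17} - 21868\right) \left(- \frac{1}{142175}\right) = \left(-21868 + 3 \sqrt{17}\right) \left(- \frac{1}{142175}\right) = \frac{1988}{12925} - \frac{3 \sqrt{17}}{142175}$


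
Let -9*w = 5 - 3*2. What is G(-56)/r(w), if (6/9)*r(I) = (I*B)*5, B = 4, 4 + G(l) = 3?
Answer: -3/10 ≈ -0.30000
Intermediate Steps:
G(l) = -1 (G(l) = -4 + 3 = -1)
w = ⅑ (w = -(5 - 3*2)/9 = -(5 - 6)/9 = -⅑*(-1) = ⅑ ≈ 0.11111)
r(I) = 30*I (r(I) = 3*((I*4)*5)/2 = 3*((4*I)*5)/2 = 3*(20*I)/2 = 30*I)
G(-56)/r(w) = -1/(30*(⅑)) = -1/10/3 = -1*3/10 = -3/10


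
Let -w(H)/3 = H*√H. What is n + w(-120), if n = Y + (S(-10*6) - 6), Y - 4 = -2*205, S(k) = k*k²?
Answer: -216412 + 720*I*√30 ≈ -2.1641e+5 + 3943.6*I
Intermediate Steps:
w(H) = -3*H^(3/2) (w(H) = -3*H*√H = -3*H^(3/2))
S(k) = k³
Y = -406 (Y = 4 - 2*205 = 4 - 410 = -406)
n = -216412 (n = -406 + ((-10*6)³ - 6) = -406 + ((-60)³ - 6) = -406 + (-216000 - 6) = -406 - 216006 = -216412)
n + w(-120) = -216412 - (-720)*I*√30 = -216412 + 720*I*√30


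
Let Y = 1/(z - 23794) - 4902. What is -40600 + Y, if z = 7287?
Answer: -751101515/16507 ≈ -45502.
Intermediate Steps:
Y = -80917315/16507 (Y = 1/(7287 - 23794) - 4902 = 1/(-16507) - 4902 = -1/16507 - 4902 = -80917315/16507 ≈ -4902.0)
-40600 + Y = -40600 - 80917315/16507 = -751101515/16507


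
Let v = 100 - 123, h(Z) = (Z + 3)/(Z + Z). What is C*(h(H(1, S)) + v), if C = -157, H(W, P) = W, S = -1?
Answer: 3297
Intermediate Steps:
h(Z) = (3 + Z)/(2*Z) (h(Z) = (3 + Z)/((2*Z)) = (3 + Z)*(1/(2*Z)) = (3 + Z)/(2*Z))
v = -23
C*(h(H(1, S)) + v) = -157*((½)*(3 + 1)/1 - 23) = -157*((½)*1*4 - 23) = -157*(2 - 23) = -157*(-21) = 3297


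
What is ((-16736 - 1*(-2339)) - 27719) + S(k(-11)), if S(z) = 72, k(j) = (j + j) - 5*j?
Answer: -42044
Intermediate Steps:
k(j) = -3*j (k(j) = 2*j - 5*j = -3*j)
((-16736 - 1*(-2339)) - 27719) + S(k(-11)) = ((-16736 - 1*(-2339)) - 27719) + 72 = ((-16736 + 2339) - 27719) + 72 = (-14397 - 27719) + 72 = -42116 + 72 = -42044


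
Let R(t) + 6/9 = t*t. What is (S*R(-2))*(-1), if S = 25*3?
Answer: -250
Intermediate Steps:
R(t) = -⅔ + t² (R(t) = -⅔ + t*t = -⅔ + t²)
S = 75
(S*R(-2))*(-1) = (75*(-⅔ + (-2)²))*(-1) = (75*(-⅔ + 4))*(-1) = (75*(10/3))*(-1) = 250*(-1) = -250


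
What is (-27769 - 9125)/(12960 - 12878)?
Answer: -18447/41 ≈ -449.93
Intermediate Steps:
(-27769 - 9125)/(12960 - 12878) = -36894/82 = -36894*1/82 = -18447/41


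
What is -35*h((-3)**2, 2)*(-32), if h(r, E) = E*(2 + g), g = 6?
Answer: 17920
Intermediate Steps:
h(r, E) = 8*E (h(r, E) = E*(2 + 6) = E*8 = 8*E)
-35*h((-3)**2, 2)*(-32) = -280*2*(-32) = -35*16*(-32) = -560*(-32) = 17920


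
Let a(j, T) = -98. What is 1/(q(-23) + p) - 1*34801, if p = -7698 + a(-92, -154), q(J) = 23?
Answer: -270508174/7773 ≈ -34801.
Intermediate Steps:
p = -7796 (p = -7698 - 98 = -7796)
1/(q(-23) + p) - 1*34801 = 1/(23 - 7796) - 1*34801 = 1/(-7773) - 34801 = -1/7773 - 34801 = -270508174/7773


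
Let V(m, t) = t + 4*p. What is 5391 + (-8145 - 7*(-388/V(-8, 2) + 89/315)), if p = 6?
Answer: -1551137/585 ≈ -2651.5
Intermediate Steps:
V(m, t) = 24 + t (V(m, t) = t + 4*6 = t + 24 = 24 + t)
5391 + (-8145 - 7*(-388/V(-8, 2) + 89/315)) = 5391 + (-8145 - 7*(-388/(24 + 2) + 89/315)) = 5391 + (-8145 - 7*(-388/26 + 89*(1/315))) = 5391 + (-8145 - 7*(-388*1/26 + 89/315)) = 5391 + (-8145 - 7*(-194/13 + 89/315)) = 5391 + (-8145 - 7*(-59953)/4095) = 5391 + (-8145 - 1*(-59953/585)) = 5391 + (-8145 + 59953/585) = 5391 - 4704872/585 = -1551137/585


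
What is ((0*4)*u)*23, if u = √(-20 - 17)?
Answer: 0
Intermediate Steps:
u = I*√37 (u = √(-37) = I*√37 ≈ 6.0828*I)
((0*4)*u)*23 = ((0*4)*(I*√37))*23 = (0*(I*√37))*23 = 0*23 = 0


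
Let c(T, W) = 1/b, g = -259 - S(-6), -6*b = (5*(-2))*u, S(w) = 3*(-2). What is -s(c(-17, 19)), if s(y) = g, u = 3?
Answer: 253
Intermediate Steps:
S(w) = -6
b = 5 (b = -5*(-2)*3/6 = -(-5)*3/3 = -⅙*(-30) = 5)
g = -253 (g = -259 - 1*(-6) = -259 + 6 = -253)
c(T, W) = ⅕ (c(T, W) = 1/5 = ⅕)
s(y) = -253
-s(c(-17, 19)) = -1*(-253) = 253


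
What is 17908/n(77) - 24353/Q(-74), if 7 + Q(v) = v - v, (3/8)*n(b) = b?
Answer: 49927/14 ≈ 3566.2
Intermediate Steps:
n(b) = 8*b/3
Q(v) = -7 (Q(v) = -7 + (v - v) = -7 + 0 = -7)
17908/n(77) - 24353/Q(-74) = 17908/(((8/3)*77)) - 24353/(-7) = 17908/(616/3) - 24353*(-1/7) = 17908*(3/616) + 3479 = 1221/14 + 3479 = 49927/14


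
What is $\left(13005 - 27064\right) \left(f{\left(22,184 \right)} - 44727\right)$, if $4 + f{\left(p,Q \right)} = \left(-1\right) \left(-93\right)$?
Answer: $627565642$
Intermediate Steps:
$f{\left(p,Q \right)} = 89$ ($f{\left(p,Q \right)} = -4 - -93 = -4 + 93 = 89$)
$\left(13005 - 27064\right) \left(f{\left(22,184 \right)} - 44727\right) = \left(13005 - 27064\right) \left(89 - 44727\right) = \left(-14059\right) \left(-44638\right) = 627565642$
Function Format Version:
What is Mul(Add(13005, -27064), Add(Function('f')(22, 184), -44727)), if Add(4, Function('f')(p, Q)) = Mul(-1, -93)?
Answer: 627565642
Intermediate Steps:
Function('f')(p, Q) = 89 (Function('f')(p, Q) = Add(-4, Mul(-1, -93)) = Add(-4, 93) = 89)
Mul(Add(13005, -27064), Add(Function('f')(22, 184), -44727)) = Mul(Add(13005, -27064), Add(89, -44727)) = Mul(-14059, -44638) = 627565642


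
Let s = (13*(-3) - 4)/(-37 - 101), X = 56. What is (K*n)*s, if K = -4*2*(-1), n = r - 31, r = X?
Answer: 4300/69 ≈ 62.319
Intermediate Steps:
r = 56
s = 43/138 (s = (-39 - 4)/(-138) = -43*(-1/138) = 43/138 ≈ 0.31159)
n = 25 (n = 56 - 31 = 25)
K = 8 (K = -8*(-1) = 8)
(K*n)*s = (8*25)*(43/138) = 200*(43/138) = 4300/69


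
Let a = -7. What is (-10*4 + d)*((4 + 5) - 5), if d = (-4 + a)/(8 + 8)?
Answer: -651/4 ≈ -162.75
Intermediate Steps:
d = -11/16 (d = (-4 - 7)/(8 + 8) = -11/16 ≈ -0.68750)
(-10*4 + d)*((4 + 5) - 5) = (-10*4 - 11/16)*((4 + 5) - 5) = (-40 - 11/16)*(9 - 5) = -651/16*4 = -651/4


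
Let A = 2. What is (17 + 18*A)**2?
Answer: 2809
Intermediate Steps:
(17 + 18*A)**2 = (17 + 18*2)**2 = (17 + 36)**2 = 53**2 = 2809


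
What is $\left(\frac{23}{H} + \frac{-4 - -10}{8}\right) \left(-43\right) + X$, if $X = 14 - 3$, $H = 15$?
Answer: $- \frac{5231}{60} \approx -87.183$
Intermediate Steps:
$X = 11$
$\left(\frac{23}{H} + \frac{-4 - -10}{8}\right) \left(-43\right) + X = \left(\frac{23}{15} + \frac{-4 - -10}{8}\right) \left(-43\right) + 11 = \left(23 \cdot \frac{1}{15} + \left(-4 + 10\right) \frac{1}{8}\right) \left(-43\right) + 11 = \left(\frac{23}{15} + 6 \cdot \frac{1}{8}\right) \left(-43\right) + 11 = \left(\frac{23}{15} + \frac{3}{4}\right) \left(-43\right) + 11 = \frac{137}{60} \left(-43\right) + 11 = - \frac{5891}{60} + 11 = - \frac{5231}{60}$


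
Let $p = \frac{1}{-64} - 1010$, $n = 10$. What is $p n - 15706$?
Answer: $- \frac{825797}{32} \approx -25806.0$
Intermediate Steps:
$p = - \frac{64641}{64}$ ($p = - \frac{1}{64} - 1010 = - \frac{64641}{64} \approx -1010.0$)
$p n - 15706 = \left(- \frac{64641}{64}\right) 10 - 15706 = - \frac{323205}{32} - 15706 = - \frac{825797}{32}$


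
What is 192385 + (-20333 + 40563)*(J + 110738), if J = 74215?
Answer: 3741791575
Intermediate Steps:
192385 + (-20333 + 40563)*(J + 110738) = 192385 + (-20333 + 40563)*(74215 + 110738) = 192385 + 20230*184953 = 192385 + 3741599190 = 3741791575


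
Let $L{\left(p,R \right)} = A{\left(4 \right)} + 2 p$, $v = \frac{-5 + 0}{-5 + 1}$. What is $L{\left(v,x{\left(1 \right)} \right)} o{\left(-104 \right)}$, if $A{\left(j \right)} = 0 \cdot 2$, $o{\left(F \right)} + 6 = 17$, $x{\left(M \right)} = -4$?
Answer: $\frac{55}{2} \approx 27.5$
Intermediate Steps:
$o{\left(F \right)} = 11$ ($o{\left(F \right)} = -6 + 17 = 11$)
$v = \frac{5}{4}$ ($v = - \frac{5}{-4} = \left(-5\right) \left(- \frac{1}{4}\right) = \frac{5}{4} \approx 1.25$)
$A{\left(j \right)} = 0$
$L{\left(p,R \right)} = 2 p$ ($L{\left(p,R \right)} = 0 + 2 p = 2 p$)
$L{\left(v,x{\left(1 \right)} \right)} o{\left(-104 \right)} = 2 \cdot \frac{5}{4} \cdot 11 = \frac{5}{2} \cdot 11 = \frac{55}{2}$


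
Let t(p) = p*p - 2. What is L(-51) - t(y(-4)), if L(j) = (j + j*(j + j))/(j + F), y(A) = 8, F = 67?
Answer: 4159/16 ≈ 259.94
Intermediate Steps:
t(p) = -2 + p² (t(p) = p² - 2 = -2 + p²)
L(j) = (j + 2*j²)/(67 + j) (L(j) = (j + j*(j + j))/(j + 67) = (j + j*(2*j))/(67 + j) = (j + 2*j²)/(67 + j))
L(-51) - t(y(-4)) = -51*(1 + 2*(-51))/(67 - 51) - (-2 + 8²) = -51*(1 - 102)/16 - (-2 + 64) = -51*1/16*(-101) - 1*62 = 5151/16 - 62 = 4159/16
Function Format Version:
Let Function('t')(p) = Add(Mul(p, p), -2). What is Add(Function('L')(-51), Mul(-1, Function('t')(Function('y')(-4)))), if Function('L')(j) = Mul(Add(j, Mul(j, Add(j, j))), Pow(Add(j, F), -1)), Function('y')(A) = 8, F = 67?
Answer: Rational(4159, 16) ≈ 259.94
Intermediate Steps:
Function('t')(p) = Add(-2, Pow(p, 2)) (Function('t')(p) = Add(Pow(p, 2), -2) = Add(-2, Pow(p, 2)))
Function('L')(j) = Mul(Pow(Add(67, j), -1), Add(j, Mul(2, Pow(j, 2)))) (Function('L')(j) = Mul(Add(j, Mul(j, Add(j, j))), Pow(Add(j, 67), -1)) = Mul(Add(j, Mul(j, Mul(2, j))), Pow(Add(67, j), -1)) = Mul(Add(j, Mul(2, Pow(j, 2))), Pow(Add(67, j), -1)) = Mul(Pow(Add(67, j), -1), Add(j, Mul(2, Pow(j, 2)))))
Add(Function('L')(-51), Mul(-1, Function('t')(Function('y')(-4)))) = Add(Mul(-51, Pow(Add(67, -51), -1), Add(1, Mul(2, -51))), Mul(-1, Add(-2, Pow(8, 2)))) = Add(Mul(-51, Pow(16, -1), Add(1, -102)), Mul(-1, Add(-2, 64))) = Add(Mul(-51, Rational(1, 16), -101), Mul(-1, 62)) = Add(Rational(5151, 16), -62) = Rational(4159, 16)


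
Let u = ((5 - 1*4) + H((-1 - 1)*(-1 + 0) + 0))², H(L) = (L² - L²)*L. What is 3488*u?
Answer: 3488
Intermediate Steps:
H(L) = 0 (H(L) = 0*L = 0)
u = 1 (u = ((5 - 1*4) + 0)² = ((5 - 4) + 0)² = (1 + 0)² = 1² = 1)
3488*u = 3488*1 = 3488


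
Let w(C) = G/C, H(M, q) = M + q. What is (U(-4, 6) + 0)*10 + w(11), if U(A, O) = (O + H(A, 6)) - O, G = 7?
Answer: 227/11 ≈ 20.636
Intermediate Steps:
w(C) = 7/C
U(A, O) = 6 + A (U(A, O) = (O + (A + 6)) - O = (O + (6 + A)) - O = (6 + A + O) - O = 6 + A)
(U(-4, 6) + 0)*10 + w(11) = ((6 - 4) + 0)*10 + 7/11 = (2 + 0)*10 + 7*(1/11) = 2*10 + 7/11 = 20 + 7/11 = 227/11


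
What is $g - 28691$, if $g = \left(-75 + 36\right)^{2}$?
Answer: $-27170$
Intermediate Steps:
$g = 1521$ ($g = \left(-39\right)^{2} = 1521$)
$g - 28691 = 1521 - 28691 = -27170$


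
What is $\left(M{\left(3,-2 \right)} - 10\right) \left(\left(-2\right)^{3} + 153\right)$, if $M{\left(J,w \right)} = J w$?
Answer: $-2320$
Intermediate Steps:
$\left(M{\left(3,-2 \right)} - 10\right) \left(\left(-2\right)^{3} + 153\right) = \left(3 \left(-2\right) - 10\right) \left(\left(-2\right)^{3} + 153\right) = \left(-6 - 10\right) \left(-8 + 153\right) = \left(-16\right) 145 = -2320$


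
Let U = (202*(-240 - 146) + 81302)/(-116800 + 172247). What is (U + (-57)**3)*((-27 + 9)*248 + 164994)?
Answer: -1648385118818730/55447 ≈ -2.9729e+10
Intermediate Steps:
U = 3330/55447 (U = (202*(-386) + 81302)/55447 = (-77972 + 81302)*(1/55447) = 3330*(1/55447) = 3330/55447 ≈ 0.060057)
(U + (-57)**3)*((-27 + 9)*248 + 164994) = (3330/55447 + (-57)**3)*((-27 + 9)*248 + 164994) = (3330/55447 - 185193)*(-18*248 + 164994) = -10268392941*(-4464 + 164994)/55447 = -10268392941/55447*160530 = -1648385118818730/55447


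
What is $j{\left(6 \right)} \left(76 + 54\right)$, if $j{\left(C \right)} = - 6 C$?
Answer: $-4680$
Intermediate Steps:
$j{\left(6 \right)} \left(76 + 54\right) = \left(-6\right) 6 \left(76 + 54\right) = \left(-36\right) 130 = -4680$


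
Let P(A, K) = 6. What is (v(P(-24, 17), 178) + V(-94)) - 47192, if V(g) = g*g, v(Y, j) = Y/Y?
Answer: -38355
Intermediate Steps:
v(Y, j) = 1
V(g) = g²
(v(P(-24, 17), 178) + V(-94)) - 47192 = (1 + (-94)²) - 47192 = (1 + 8836) - 47192 = 8837 - 47192 = -38355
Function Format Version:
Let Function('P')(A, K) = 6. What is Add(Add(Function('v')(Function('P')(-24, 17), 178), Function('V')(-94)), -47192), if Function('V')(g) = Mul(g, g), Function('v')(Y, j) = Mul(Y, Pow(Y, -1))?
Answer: -38355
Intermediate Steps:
Function('v')(Y, j) = 1
Function('V')(g) = Pow(g, 2)
Add(Add(Function('v')(Function('P')(-24, 17), 178), Function('V')(-94)), -47192) = Add(Add(1, Pow(-94, 2)), -47192) = Add(Add(1, 8836), -47192) = Add(8837, -47192) = -38355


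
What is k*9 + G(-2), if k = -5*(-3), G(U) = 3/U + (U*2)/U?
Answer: 271/2 ≈ 135.50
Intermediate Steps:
G(U) = 2 + 3/U (G(U) = 3/U + (2*U)/U = 3/U + 2 = 2 + 3/U)
k = 15
k*9 + G(-2) = 15*9 + (2 + 3/(-2)) = 135 + (2 + 3*(-½)) = 135 + (2 - 3/2) = 135 + ½ = 271/2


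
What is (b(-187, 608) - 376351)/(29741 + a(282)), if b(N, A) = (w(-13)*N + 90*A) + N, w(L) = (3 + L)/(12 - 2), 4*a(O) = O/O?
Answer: -1286524/118965 ≈ -10.814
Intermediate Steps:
a(O) = 1/4 (a(O) = (O/O)/4 = (1/4)*1 = 1/4)
w(L) = 3/10 + L/10 (w(L) = (3 + L)/10 = (3 + L)*(1/10) = 3/10 + L/10)
b(N, A) = 90*A (b(N, A) = ((3/10 + (1/10)*(-13))*N + 90*A) + N = ((3/10 - 13/10)*N + 90*A) + N = (-N + 90*A) + N = 90*A)
(b(-187, 608) - 376351)/(29741 + a(282)) = (90*608 - 376351)/(29741 + 1/4) = (54720 - 376351)/(118965/4) = -321631*4/118965 = -1286524/118965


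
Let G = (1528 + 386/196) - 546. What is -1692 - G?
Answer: -262245/98 ≈ -2676.0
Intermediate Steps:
G = 96429/98 (G = (1528 + 386*(1/196)) - 546 = (1528 + 193/98) - 546 = 149937/98 - 546 = 96429/98 ≈ 983.97)
-1692 - G = -1692 - 1*96429/98 = -1692 - 96429/98 = -262245/98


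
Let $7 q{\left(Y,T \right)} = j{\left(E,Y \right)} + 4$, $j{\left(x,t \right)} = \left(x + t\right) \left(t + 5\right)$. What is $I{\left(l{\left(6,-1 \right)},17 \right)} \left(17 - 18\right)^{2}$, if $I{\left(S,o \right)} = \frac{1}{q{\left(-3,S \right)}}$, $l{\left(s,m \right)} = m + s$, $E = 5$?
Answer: $\frac{7}{8} \approx 0.875$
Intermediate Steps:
$j{\left(x,t \right)} = \left(5 + t\right) \left(t + x\right)$ ($j{\left(x,t \right)} = \left(t + x\right) \left(5 + t\right) = \left(5 + t\right) \left(t + x\right)$)
$q{\left(Y,T \right)} = \frac{29}{7} + \frac{Y^{2}}{7} + \frac{10 Y}{7}$ ($q{\left(Y,T \right)} = \frac{\left(Y^{2} + 5 Y + 5 \cdot 5 + Y 5\right) + 4}{7} = \frac{\left(Y^{2} + 5 Y + 25 + 5 Y\right) + 4}{7} = \frac{\left(25 + Y^{2} + 10 Y\right) + 4}{7} = \frac{29 + Y^{2} + 10 Y}{7} = \frac{29}{7} + \frac{Y^{2}}{7} + \frac{10 Y}{7}$)
$I{\left(S,o \right)} = \frac{7}{8}$ ($I{\left(S,o \right)} = \frac{1}{\frac{29}{7} + \frac{\left(-3\right)^{2}}{7} + \frac{10}{7} \left(-3\right)} = \frac{1}{\frac{29}{7} + \frac{1}{7} \cdot 9 - \frac{30}{7}} = \frac{1}{\frac{29}{7} + \frac{9}{7} - \frac{30}{7}} = \frac{1}{\frac{8}{7}} = \frac{7}{8}$)
$I{\left(l{\left(6,-1 \right)},17 \right)} \left(17 - 18\right)^{2} = \frac{7 \left(17 - 18\right)^{2}}{8} = \frac{7 \left(-1\right)^{2}}{8} = \frac{7}{8} \cdot 1 = \frac{7}{8}$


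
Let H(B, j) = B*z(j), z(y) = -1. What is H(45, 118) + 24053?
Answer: 24008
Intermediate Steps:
H(B, j) = -B (H(B, j) = B*(-1) = -B)
H(45, 118) + 24053 = -1*45 + 24053 = -45 + 24053 = 24008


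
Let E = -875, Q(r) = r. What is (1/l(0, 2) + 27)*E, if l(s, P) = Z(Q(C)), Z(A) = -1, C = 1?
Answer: -22750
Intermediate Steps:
l(s, P) = -1
(1/l(0, 2) + 27)*E = (1/(-1) + 27)*(-875) = (-1 + 27)*(-875) = 26*(-875) = -22750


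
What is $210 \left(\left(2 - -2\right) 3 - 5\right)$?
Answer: $1470$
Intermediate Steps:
$210 \left(\left(2 - -2\right) 3 - 5\right) = 210 \left(\left(2 + 2\right) 3 - 5\right) = 210 \left(4 \cdot 3 - 5\right) = 210 \left(12 - 5\right) = 210 \cdot 7 = 1470$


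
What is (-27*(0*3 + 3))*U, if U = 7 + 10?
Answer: -1377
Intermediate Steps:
U = 17
(-27*(0*3 + 3))*U = -27*(0*3 + 3)*17 = -27*(0 + 3)*17 = -27*3*17 = -81*17 = -1377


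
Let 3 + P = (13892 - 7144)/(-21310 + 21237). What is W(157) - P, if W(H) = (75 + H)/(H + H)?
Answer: 1102287/11461 ≈ 96.177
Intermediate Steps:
W(H) = (75 + H)/(2*H) (W(H) = (75 + H)/((2*H)) = (75 + H)*(1/(2*H)) = (75 + H)/(2*H))
P = -6967/73 (P = -3 + (13892 - 7144)/(-21310 + 21237) = -3 + 6748/(-73) = -3 + 6748*(-1/73) = -3 - 6748/73 = -6967/73 ≈ -95.438)
W(157) - P = (1/2)*(75 + 157)/157 - 1*(-6967/73) = (1/2)*(1/157)*232 + 6967/73 = 116/157 + 6967/73 = 1102287/11461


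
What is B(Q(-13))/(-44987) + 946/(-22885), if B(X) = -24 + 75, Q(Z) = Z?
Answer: -43724837/1029527495 ≈ -0.042471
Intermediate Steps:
B(X) = 51
B(Q(-13))/(-44987) + 946/(-22885) = 51/(-44987) + 946/(-22885) = 51*(-1/44987) + 946*(-1/22885) = -51/44987 - 946/22885 = -43724837/1029527495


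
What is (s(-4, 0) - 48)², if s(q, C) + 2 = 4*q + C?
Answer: 4356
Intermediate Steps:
s(q, C) = -2 + C + 4*q (s(q, C) = -2 + (4*q + C) = -2 + (C + 4*q) = -2 + C + 4*q)
(s(-4, 0) - 48)² = ((-2 + 0 + 4*(-4)) - 48)² = ((-2 + 0 - 16) - 48)² = (-18 - 48)² = (-66)² = 4356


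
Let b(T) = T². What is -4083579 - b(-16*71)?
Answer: -5374075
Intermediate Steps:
-4083579 - b(-16*71) = -4083579 - (-16*71)² = -4083579 - 1*(-1136)² = -4083579 - 1*1290496 = -4083579 - 1290496 = -5374075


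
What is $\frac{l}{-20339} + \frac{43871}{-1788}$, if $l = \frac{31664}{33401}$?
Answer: $- \frac{29803510692101}{1214665174932} \approx -24.536$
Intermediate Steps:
$l = \frac{31664}{33401}$ ($l = 31664 \cdot \frac{1}{33401} = \frac{31664}{33401} \approx 0.948$)
$\frac{l}{-20339} + \frac{43871}{-1788} = \frac{31664}{33401 \left(-20339\right)} + \frac{43871}{-1788} = \frac{31664}{33401} \left(- \frac{1}{20339}\right) + 43871 \left(- \frac{1}{1788}\right) = - \frac{31664}{679342939} - \frac{43871}{1788} = - \frac{29803510692101}{1214665174932}$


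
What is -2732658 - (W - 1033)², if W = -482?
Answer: -5027883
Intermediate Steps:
-2732658 - (W - 1033)² = -2732658 - (-482 - 1033)² = -2732658 - 1*(-1515)² = -2732658 - 1*2295225 = -2732658 - 2295225 = -5027883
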